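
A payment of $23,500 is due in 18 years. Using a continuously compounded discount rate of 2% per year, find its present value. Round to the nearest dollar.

$16,395

P = A·e^(−rt) = 23,500·e^(−0.36).
e^(−0.36) ≈ 0.69767632607, so P ≈ 16,395.3937.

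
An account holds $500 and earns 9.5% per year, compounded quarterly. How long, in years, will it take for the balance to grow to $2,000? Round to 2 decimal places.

(1 + 0.02375)^(4t) = 2,000/500 = 4.
4t·ln(1 + 0.02375) = ln(4); 4t = 1.3863/0.0234724 ≈ 59.0607.
t ≈ 14.7652 years.

14.77 years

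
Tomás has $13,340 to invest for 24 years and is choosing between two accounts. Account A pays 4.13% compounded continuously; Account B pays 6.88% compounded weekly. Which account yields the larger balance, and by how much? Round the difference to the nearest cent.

Account B, by $33,524.48

A: e^(0.0413·24) = e^0.9912 ≈ 2.6944658922, so 13,340 × 2.6944658922 ≈ 35,944.1750.
B: (1 + 0.0688/52)^1248 ≈ 5.2075454933, so 13,340 × 5.2075454933 ≈ 69,468.6569.
Difference ≈ 33,524.4819 in favor of B.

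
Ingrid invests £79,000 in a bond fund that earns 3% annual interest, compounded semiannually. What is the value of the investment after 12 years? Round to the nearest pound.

£112,931

Periodic rate = 3%/2 = 0.015; periods = 2·12 = 24.
A = 79,000·(1 + 0.015)^24 ≈ 79,000·1.42950281193 ≈ 112,930.7221.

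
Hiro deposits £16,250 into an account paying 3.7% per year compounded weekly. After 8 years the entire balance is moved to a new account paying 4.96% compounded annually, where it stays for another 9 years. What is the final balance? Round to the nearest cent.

£33,773.28

After 8 years at 3.7%: 16,250 × 1.3443286484 ≈ 21,845.3405.
Then 9 years at 4.96%: 21,845.3405 × 1.5460174741 ≈ 33,773.2782.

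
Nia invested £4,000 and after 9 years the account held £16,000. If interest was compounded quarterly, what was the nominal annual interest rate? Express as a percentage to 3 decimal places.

15.704%

The 36-period growth factor is 16,000/4,000 = 4.
r/4 = 4^(1/36) − 1 ≈ 0.0392592, so r ≈ 4·0.0392592 = 15.70369%.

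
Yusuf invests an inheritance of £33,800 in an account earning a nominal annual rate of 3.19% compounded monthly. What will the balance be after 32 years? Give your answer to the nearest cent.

£93,682.03

Periodic rate = 3.19%/12 = 0.00265833; periods = 12·32 = 384.
A = 33,800·(1 + 0.0319/12)^384 ≈ 33,800·2.7716576934 ≈ 93,682.0300.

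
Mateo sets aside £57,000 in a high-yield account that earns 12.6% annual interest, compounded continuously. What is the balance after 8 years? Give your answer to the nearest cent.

A = P·e^(rt) = 57,000·e^(0.126·8) = 57,000·e^1.008.
e^1.008 ≈ 2.74011530053, so A ≈ 156,186.5721.

£156,186.57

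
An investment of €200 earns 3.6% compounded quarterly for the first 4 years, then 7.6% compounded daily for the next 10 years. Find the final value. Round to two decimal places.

€493.54

Phase 1: 200·(1 + 0.009)^16 ≈ 230.8281.
Phase 2: 230.8281·(1 + 0.076/365)^3650 ≈ 493.5352.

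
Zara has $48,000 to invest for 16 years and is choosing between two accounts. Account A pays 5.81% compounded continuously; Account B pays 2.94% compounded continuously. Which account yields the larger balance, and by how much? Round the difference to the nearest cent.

A: e^(0.0581·16) = e^0.9296 ≈ 2.53349557668, so 48,000 × 2.53349557668 ≈ 121,607.7877.
B: e^(0.0294·16) = e^0.4704 ≈ 1.6006343189, so 48,000 × 1.6006343189 ≈ 76,830.4473.
Difference ≈ 44,777.3404 in favor of A.

Account A, by $44,777.34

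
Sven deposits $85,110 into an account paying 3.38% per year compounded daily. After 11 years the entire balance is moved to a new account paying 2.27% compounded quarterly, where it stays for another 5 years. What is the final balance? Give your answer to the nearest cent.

$138,228.27

Phase 1: 85,110·(1 + 0.0338/365)^4015 ≈ 123,436.5580.
Phase 2: 123,436.5580·(1 + 0.005675)^20 ≈ 138,228.2744.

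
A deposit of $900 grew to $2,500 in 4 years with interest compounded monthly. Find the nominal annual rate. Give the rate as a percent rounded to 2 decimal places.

25.82%

The 48-period growth factor is 2,500/900 = 2.77778.
r/12 = 2.77778^(1/48) − 1 ≈ 0.0215125, so r ≈ 12·0.0215125 = 25.81504%.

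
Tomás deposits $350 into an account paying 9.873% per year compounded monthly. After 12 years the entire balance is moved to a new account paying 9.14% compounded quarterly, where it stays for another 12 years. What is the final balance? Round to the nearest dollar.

$3,369

Phase 1: 350·(1 + 0.0082275)^144 ≈ 1,138.9316.
Phase 2: 1,138.9316·(1 + 0.02285)^48 ≈ 3,368.7689.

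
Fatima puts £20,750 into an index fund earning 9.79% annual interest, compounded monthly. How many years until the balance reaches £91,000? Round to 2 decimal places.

15.16 years

(1 + 0.00815833)^(12t) = 91,000/20,750 = 4.3855.
12t·ln(1 + 0.00815833) = ln(4.3855); 12t = 1.4783/0.00812523 ≈ 181.9410.
t ≈ 15.1618 years.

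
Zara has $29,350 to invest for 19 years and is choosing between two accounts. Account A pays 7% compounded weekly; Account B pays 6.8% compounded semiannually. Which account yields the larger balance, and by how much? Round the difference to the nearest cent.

A: (1 + 0.07/52)^988 ≈ 3.777663173, so 29,350 × 3.777663173 ≈ 110,874.4141.
B: (1 + 0.034)^38 ≈ 3.56271000018, so 29,350 × 3.56271000018 ≈ 104,565.5385.
Difference ≈ 6,308.8756 in favor of A.

Account A, by $6,308.88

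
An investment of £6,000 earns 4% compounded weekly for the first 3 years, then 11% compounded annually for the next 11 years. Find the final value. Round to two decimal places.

After 3 years at 4%: 6,000 × 1.1274448411 ≈ 6,764.6690.
Then 11 years at 11%: 6,764.6690 × 3.1517572945 ≈ 21,320.5950.

£21,320.60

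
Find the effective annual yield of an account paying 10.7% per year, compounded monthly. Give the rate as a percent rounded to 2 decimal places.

EAR = (1 + 10.7%/12)^12 − 1 = (1 + 0.00891667)^12 − 1.
(1 + 0.00891667)^12 ≈ 1.112407, so EAR ≈ 11.24066%.

11.24%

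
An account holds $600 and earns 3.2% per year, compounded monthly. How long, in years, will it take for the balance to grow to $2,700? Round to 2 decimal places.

47.07 years

(1 + 0.00266667)^(12t) = 2,700/600 = 4.5.
12t·ln(1 + 0.00266667) = ln(4.5); 12t = 1.5041/0.00266312 ≈ 564.7807.
t ≈ 47.0651 years.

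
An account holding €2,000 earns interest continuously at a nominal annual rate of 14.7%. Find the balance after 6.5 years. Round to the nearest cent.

€5,199.94

A = P·e^(rt) = 2,000·e^(0.147·6.5) = 2,000·e^0.9555.
e^0.9555 ≈ 2.599970243, so A ≈ 5,199.9405.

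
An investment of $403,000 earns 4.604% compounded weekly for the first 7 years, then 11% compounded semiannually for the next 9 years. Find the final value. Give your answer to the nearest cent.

After 7 years at 4.604%: 403,000 × 1.380074403478 ≈ 556,169.9846.
Then 9 years at 11%: 556,169.9846 × 2.621466265901 ≈ 1,457,980.8527.

$1,457,980.85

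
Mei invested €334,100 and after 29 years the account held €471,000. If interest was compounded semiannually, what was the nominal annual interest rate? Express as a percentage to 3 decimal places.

(1 + r/2)^58 = 471,000/334,100 = 1.40976.
1 + r/2 = 1.40976^(1/58) ≈ 1.005939, so r/2 ≈ 0.00593856.
r ≈ 2·0.00593856 = 1.18771%.

1.188%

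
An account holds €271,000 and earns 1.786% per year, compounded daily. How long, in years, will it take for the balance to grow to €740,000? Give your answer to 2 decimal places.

We need (1 + 0.0000489315)^(365t) = 2.7306, so 365t = ln 2.7306 / ln 1.000049 ≈ 20529.8387.
t ≈ 20529.8387/365 = 56.2461 years.

56.25 years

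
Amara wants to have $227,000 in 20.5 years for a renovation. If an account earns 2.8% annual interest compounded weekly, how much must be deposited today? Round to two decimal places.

Growth factor = (1 + 0.028/52)^1066 ≈ 1.77508004377.
P = 227,000/1.77508004377 ≈ 127,881.5571.

$127,881.56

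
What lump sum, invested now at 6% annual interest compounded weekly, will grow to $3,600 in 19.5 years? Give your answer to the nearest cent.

$1,118.07

Growth factor = (1 + 0.06/52)^1014 ≈ 3.219820198.
P = 3,600/3.219820198 ≈ 1,118.0749.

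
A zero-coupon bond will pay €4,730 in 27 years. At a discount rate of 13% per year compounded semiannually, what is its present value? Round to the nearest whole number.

Periodic rate = 13%/2 = 0.065; 54 periods.
P = 4,730/(1 + 0.065)^54 ≈ 4,730/29.98325786 ≈ 157.7547.

€158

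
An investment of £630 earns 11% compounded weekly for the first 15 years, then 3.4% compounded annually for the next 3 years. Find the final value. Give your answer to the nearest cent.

£3,620.19

After 15 years at 11%: 630 × 5.197913344 ≈ 3,274.6854.
Then 3 years at 3.4%: 3,274.6854 × 1.105507304 ≈ 3,620.1886.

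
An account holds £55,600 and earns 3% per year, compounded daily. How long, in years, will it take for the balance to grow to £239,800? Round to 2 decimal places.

We need (1 + 0.0000821918)^(365t) = 4.3129, so 365t = ln 4.3129 / ln 1.000082 ≈ 17783.7990.
t ≈ 17783.7990/365 = 48.7227 years.

48.72 years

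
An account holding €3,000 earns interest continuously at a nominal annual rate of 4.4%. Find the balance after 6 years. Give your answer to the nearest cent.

€3,906.38

A = P·e^(rt) = 3,000·e^(0.044·6) = 3,000·e^0.264.
e^0.264 ≈ 1.302128196, so A ≈ 3,906.3846.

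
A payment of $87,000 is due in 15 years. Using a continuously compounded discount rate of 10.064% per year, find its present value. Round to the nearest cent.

$19,226.86

P = A·e^(−rt) = 87,000·e^(−1.5096).
e^(−1.5096) ≈ 0.22099835963, so P ≈ 19,226.8573.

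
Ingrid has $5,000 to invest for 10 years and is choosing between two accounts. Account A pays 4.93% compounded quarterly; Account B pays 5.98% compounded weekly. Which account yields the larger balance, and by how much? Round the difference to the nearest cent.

Account A growth factor: (1 + 0.012325)^40 ≈ 1.632294383; balance ≈ 8,161.4719.
Account B growth factor: (1 + 0.00115)^520 ≈ 1.817853507; balance ≈ 9,089.2675.
Account B is larger by 927.7956.

Account B, by $927.80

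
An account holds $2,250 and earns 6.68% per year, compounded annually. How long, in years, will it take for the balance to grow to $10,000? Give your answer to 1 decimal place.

23.1 years

We need (1 + 0.0668)^t = 4.4444, so t = ln 4.4444 / ln 1.0668 ≈ 23.0680.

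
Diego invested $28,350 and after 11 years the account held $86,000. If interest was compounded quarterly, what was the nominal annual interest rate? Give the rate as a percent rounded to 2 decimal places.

10.22%

(1 + r/4)^44 = 86,000/28,350 = 3.03351.
1 + r/4 = 3.03351^(1/44) ≈ 1.025542, so r/4 ≈ 0.0255417.
r ≈ 4·0.0255417 = 10.21666%.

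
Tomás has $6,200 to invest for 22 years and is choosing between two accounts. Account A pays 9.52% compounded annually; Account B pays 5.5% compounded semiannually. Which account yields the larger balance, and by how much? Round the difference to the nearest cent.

Account A, by $25,385.62

A: (1 + 0.0952)^22 ≈ 7.3935935579, so 6,200 × 7.3935935579 ≈ 45,840.2801.
B: (1 + 0.0275)^44 ≈ 3.2991384713, so 6,200 × 3.2991384713 ≈ 20,454.6585.
Difference ≈ 25,385.6215 in favor of A.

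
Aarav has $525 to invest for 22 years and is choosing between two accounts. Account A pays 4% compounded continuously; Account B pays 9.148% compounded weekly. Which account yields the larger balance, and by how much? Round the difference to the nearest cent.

Account B, by $2,655.62

Account A growth factor: e^(0.04·22) = e^0.88 ≈ 2.410899706; balance ≈ 1,265.7223.
Account B growth factor: (1 + 0.09148/52)^1144 ≈ 7.469229103; balance ≈ 3,921.3453.
Account B is larger by 2,655.6229.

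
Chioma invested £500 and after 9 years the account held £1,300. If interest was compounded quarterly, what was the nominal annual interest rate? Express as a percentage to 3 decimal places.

(1 + r/4)^36 = 1,300/500 = 2.6.
1 + r/4 = 2.6^(1/36) ≈ 1.026897, so r/4 ≈ 0.0268974.
r ≈ 4·0.0268974 = 10.75894%.

10.759%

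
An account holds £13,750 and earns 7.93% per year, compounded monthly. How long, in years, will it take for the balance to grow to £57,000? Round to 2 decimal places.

(1 + 0.00660833)^(12t) = 57,000/13,750 = 4.1455.
12t·ln(1 + 0.00660833) = ln(4.1455); 12t = 1.422/0.00658659 ≈ 215.8950.
t ≈ 17.9912 years.

17.99 years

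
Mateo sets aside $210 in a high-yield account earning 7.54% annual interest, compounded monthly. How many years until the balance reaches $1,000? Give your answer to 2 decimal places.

20.76 years

We need (1 + 0.00628333)^(12t) = 4.7619, so 12t = ln 4.7619 / ln 1.006283 ≈ 249.1585.
t ≈ 249.1585/12 = 20.7632 years.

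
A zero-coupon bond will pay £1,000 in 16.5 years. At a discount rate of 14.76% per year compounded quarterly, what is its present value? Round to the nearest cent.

£91.49

Periodic rate = 14.76%/4 = 0.0369; 66 periods.
P = 1,000/(1 + 0.0369)^66 ≈ 1,000/10.9303411 ≈ 91.4885.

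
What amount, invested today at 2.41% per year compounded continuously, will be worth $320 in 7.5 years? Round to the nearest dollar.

$267

P = A·e^(−rt) = 320·e^(−0.18075).
e^(−0.18075) ≈ 0.834643994, so P ≈ 267.0861.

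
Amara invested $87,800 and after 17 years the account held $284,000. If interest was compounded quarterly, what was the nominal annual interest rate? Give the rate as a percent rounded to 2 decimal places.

6.97%

The 68-period growth factor is 284,000/87,800 = 3.23462.
r/4 = 3.23462^(1/68) − 1 ≈ 0.0174133, so r ≈ 4·0.0174133 = 6.96532%.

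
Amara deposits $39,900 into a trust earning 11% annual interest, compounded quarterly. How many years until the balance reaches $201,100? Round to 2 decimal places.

14.91 years

We need (1 + 0.0275)^(4t) = 5.0401, so 4t = ln 5.0401 / ln 1.0275 ≈ 59.6205.
t ≈ 59.6205/4 = 14.9051 years.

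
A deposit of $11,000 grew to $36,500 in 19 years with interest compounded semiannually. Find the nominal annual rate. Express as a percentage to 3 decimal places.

(1 + r/2)^38 = 36,500/11,000 = 3.31818.
1 + r/2 = 3.31818^(1/38) ≈ 1.032067, so r/2 ≈ 0.032067.
r ≈ 2·0.032067 = 6.41340%.

6.413%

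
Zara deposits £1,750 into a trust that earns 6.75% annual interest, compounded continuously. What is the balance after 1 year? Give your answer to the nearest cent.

£1,872.20

A = P·e^(rt) = 1,750·e^(0.0675·1) = 1,750·e^0.0675.
e^0.0675 ≈ 1.06983026, so A ≈ 1,872.2030.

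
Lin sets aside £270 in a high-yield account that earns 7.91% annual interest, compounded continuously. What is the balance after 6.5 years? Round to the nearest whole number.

£451

A = P·e^(rt) = 270·e^(0.0791·6.5) = 270·e^0.51415.
e^0.51415 ≈ 1.67221651, so A ≈ 451.4985.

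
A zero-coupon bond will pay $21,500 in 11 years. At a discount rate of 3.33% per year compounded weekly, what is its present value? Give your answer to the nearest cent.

Periodic rate = 3.33%/52 = 0.000640385; 572 periods.
P = 21,500/(1 + 0.0333/52)^572 ≈ 21,500/1.4422188037 ≈ 14,907.5854.

$14,907.59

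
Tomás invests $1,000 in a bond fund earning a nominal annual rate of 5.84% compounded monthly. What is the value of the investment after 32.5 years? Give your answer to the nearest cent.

Periodic rate = 5.84%/12 = 0.00486667; periods = 12·32.5 = 390.
A = 1,000·(1 + 0.0584/12)^390 ≈ 1,000·6.641889347 ≈ 6,641.8893.

$6,641.89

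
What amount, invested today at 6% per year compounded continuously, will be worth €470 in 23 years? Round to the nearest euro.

€118

P = A·e^(−rt) = 470·e^(−1.38).
e^(−1.38) ≈ 0.251578553, so P ≈ 118.2419.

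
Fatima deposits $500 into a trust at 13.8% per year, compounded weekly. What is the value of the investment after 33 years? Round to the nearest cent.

Periodic rate = 13.8%/52 = 0.00265385; periods = 52·33 = 1716.
A = 500·(1 + 0.138/52)^1716 ≈ 500·94.440297484 ≈ 47,220.1487.

$47,220.15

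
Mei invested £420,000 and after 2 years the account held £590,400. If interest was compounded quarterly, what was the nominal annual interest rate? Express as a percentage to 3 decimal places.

17.395%

(1 + r/4)^8 = 590,400/420,000 = 1.40571.
1 + r/4 = 1.40571^(1/8) ≈ 1.043487, so r/4 ≈ 0.0434872.
r ≈ 4·0.0434872 = 17.39489%.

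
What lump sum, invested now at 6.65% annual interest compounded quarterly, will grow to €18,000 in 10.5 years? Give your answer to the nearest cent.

€9,005.74

Growth factor = (1 + 0.016625)^42 ≈ 1.998724716.
P = 18,000/1.998724716 ≈ 9,005.7424.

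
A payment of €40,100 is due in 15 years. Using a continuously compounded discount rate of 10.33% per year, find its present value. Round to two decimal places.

€8,515.40

P = A·e^(−rt) = 40,100·e^(−1.5495).
e^(−1.5495) ≈ 0.21235412435, so P ≈ 8,515.4004.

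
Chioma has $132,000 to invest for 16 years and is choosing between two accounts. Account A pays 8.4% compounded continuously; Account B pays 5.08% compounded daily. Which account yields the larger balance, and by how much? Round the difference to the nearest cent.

A: e^(0.084·16) = e^1.344 ≈ 3.83435027251, so 132,000 × 3.83435027251 ≈ 506,134.2360.
B: (1 + 0.0508/365)^5840 ≈ 2.25408346188, so 132,000 × 2.25408346188 ≈ 297,539.0170.
Difference ≈ 208,595.2190 in favor of A.

Account A, by $208,595.22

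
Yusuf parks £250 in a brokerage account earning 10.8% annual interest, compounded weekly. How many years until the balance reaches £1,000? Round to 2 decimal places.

12.85 years

(1 + 0.00207692)^(52t) = 1,000/250 = 4.
52t·ln(1 + 0.00207692) = ln(4); 52t = 1.3863/0.00207477 ≈ 668.1680.
t ≈ 12.8494 years.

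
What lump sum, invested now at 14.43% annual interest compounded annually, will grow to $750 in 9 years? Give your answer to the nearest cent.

$222.95

Growth factor = (1 + 0.1443)^9 ≈ 3.36402397.
P = 750/3.36402397 ≈ 222.9473.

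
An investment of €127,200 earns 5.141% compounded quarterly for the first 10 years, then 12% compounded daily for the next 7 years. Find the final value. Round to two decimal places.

Phase 1: 127,200·(1 + 0.0128525)^40 ≈ 211,999.7198.
Phase 2: 211,999.7198·(1 + 0.12/365)^2555 ≈ 491,001.3618.

€491,001.36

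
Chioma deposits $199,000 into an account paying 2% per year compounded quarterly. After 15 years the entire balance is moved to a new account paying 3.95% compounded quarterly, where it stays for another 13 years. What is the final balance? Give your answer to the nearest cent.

After 15 years at 2%: 199,000 × 1.34885015255 ≈ 268,421.1804.
Then 13 years at 3.95%: 268,421.1804 × 1.66692591809 ≈ 447,438.2225.

$447,438.22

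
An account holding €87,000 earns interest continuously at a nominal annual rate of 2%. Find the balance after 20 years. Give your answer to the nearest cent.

€129,788.75

A = P·e^(rt) = 87,000·e^(0.02·20) = 87,000·e^0.4.
e^0.4 ≈ 1.49182469764, so A ≈ 129,788.7487.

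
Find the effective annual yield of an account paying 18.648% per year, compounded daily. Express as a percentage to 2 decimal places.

EAR = (1 + 18.648%/365)^365 − 1 = (1 + 0.000510904)^365 − 1.
(1 + 0.000510904)^365 ≈ 1.204943, so EAR ≈ 20.49431%.

20.49%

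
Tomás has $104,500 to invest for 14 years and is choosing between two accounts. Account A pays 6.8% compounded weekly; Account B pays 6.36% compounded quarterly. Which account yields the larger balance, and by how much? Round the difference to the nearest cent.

Account A, by $17,783.36

Account A growth factor: (1 + 0.068/52)^728 ≈ 2.589275432; balance ≈ 270,579.2826.
Account B growth factor: (1 + 0.0159)^56 ≈ 2.41909975879; balance ≈ 252,795.9248.
Account A is larger by 17,783.3579.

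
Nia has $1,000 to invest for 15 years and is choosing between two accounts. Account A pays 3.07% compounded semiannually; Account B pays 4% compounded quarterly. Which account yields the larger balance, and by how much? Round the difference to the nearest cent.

Account A growth factor: (1 + 0.01535)^30 ≈ 1.579331126; balance ≈ 1,579.3311.
Account B growth factor: (1 + 0.01)^60 ≈ 1.816696699; balance ≈ 1,816.6967.
Account B is larger by 237.3656.

Account B, by $237.37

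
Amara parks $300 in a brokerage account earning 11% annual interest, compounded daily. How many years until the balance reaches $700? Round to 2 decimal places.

7.70 years

(1 + 0.00030137)^(365t) = 700/300 = 2.3333.
365t·ln(1 + 0.00030137) = ln(2.3333); 365t = 0.8473/0.000301324 ≈ 2811.9120.
t ≈ 7.7039 years.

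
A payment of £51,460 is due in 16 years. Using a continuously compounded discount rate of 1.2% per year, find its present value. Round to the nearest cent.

£42,470.29

P = A·e^(−rt) = 51,460·e^(−0.192).
e^(−0.192) ≈ 0.82530686849, so P ≈ 42,470.2915.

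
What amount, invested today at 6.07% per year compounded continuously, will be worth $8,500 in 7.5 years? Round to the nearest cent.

$5,391.46

P = A·e^(−rt) = 8,500·e^(−0.45525).
e^(−0.45525) ≈ 0.6342893758, so P ≈ 5,391.4597.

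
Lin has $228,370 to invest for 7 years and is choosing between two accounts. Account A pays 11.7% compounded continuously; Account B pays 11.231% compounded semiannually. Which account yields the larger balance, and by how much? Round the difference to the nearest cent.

A: e^(0.117·7) = e^0.819 ≈ 2.26823047257, so 228,370 × 2.26823047257 ≈ 517,995.7930.
B: (1 + 0.056155)^14 ≈ 2.14875663902, so 228,370 × 2.14875663902 ≈ 490,711.5537.
Difference ≈ 27,284.2394 in favor of A.

Account A, by $27,284.24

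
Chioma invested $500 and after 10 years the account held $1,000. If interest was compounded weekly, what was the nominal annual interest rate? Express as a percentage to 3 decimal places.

(1 + r/52)^520 = 1,000/500 = 2.
1 + r/52 = 2^(1/520) ≈ 1.001334, so r/52 ≈ 0.00133386.
r ≈ 52·0.00133386 = 6.93609%.

6.936%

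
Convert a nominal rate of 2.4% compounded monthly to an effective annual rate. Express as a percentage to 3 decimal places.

2.427%

EAR = (1 + 2.4%/12)^12 − 1 = (1 + 0.002)^12 − 1.
(1 + 0.002)^12 ≈ 1.024266, so EAR ≈ 2.42658%.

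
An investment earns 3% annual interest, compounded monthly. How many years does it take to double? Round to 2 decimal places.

23.13 years

(1 + 0.0025)^(12t) = 2.
12t = ln 2 / ln(1 + 0.0025) ≈ 0.69315/0.00249688 ≈ 277.6053.
t ≈ 23.1338.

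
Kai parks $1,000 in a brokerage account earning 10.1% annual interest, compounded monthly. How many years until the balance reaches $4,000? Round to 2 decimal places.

We need (1 + 0.00841667)^(12t) = 4, so 12t = ln 4 / ln 1.008417 ≈ 165.4004.
t ≈ 165.4004/12 = 13.7834 years.

13.78 years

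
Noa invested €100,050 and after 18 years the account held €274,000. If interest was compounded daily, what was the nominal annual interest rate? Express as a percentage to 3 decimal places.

5.597%

(1 + r/365)^6570 = 274,000/100,050 = 2.73863.
1 + r/365 = 2.73863^(1/6570) ≈ 1.000153, so r/365 ≈ 0.000153354.
r ≈ 365·0.000153354 = 5.59742%.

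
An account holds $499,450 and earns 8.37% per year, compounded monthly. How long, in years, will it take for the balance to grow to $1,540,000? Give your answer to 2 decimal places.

We need (1 + 0.006975)^(12t) = 3.0834, so 12t = ln 3.0834 / ln 1.006975 ≈ 162.0004.
t ≈ 162.0004/12 = 13.5000 years.

13.50 years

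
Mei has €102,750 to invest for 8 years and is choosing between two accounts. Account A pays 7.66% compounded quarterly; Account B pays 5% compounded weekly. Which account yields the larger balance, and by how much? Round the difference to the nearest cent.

A: (1 + 0.01915)^32 ≈ 1.83492991905, so 102,750 × 1.83492991905 ≈ 188,539.0492.
B: (1 + 0.05/52)^416 ≈ 1.4915380196, so 102,750 × 1.4915380196 ≈ 153,255.5315.
Difference ≈ 35,283.5177 in favor of A.

Account A, by €35,283.52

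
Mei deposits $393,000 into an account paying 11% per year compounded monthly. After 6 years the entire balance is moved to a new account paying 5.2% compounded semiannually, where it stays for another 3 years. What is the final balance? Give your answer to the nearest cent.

Phase 1: 393,000·(1 + 0.11/12)^72 ≈ 758,090.6517.
Phase 2: 758,090.6517·(1 + 0.026)^6 ≈ 884,311.5674.

$884,311.57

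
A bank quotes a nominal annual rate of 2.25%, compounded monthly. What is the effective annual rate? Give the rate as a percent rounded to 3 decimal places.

EAR = (1 + 2.25%/12)^12 − 1 = (1 + 0.001875)^12 − 1.
(1 + 0.001875)^12 ≈ 1.022733, so EAR ≈ 2.27335%.

2.273%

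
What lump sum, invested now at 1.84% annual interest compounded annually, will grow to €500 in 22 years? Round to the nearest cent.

€334.78

Annual rate = 1.84% = 0.0184; 22 periods.
P = 500/(1 + 0.0184)^22 ≈ 500/1.49349782 ≈ 334.7846.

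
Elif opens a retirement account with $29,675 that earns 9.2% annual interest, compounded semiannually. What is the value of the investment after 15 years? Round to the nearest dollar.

$114,378

Growth factor = (1 + 0.046)^30 ≈ 3.85434456026.
A ≈ 29,675 × 3.85434456026 ≈ 114,377.6748.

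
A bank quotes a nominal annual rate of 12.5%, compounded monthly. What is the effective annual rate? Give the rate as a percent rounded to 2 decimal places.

EAR = (1 + 12.5%/12)^12 − 1 = (1 + 0.0104167)^12 − 1.
(1 + 0.0104167)^12 ≈ 1.132416, so EAR ≈ 13.24160%.

13.24%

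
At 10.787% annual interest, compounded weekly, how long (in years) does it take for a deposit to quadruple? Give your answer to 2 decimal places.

(1 + 0.00207442)^(52t) = 4.
52t = ln 4 / ln(1 + 0.00207442) ≈ 1.3863/0.00207227 ≈ 668.9724.
t ≈ 12.8649.

12.86 years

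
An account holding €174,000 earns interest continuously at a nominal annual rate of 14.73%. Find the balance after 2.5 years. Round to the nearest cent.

€251,465.37

A = P·e^(rt) = 174,000·e^(0.1473·2.5) = 174,000·e^0.36825.
e^0.36825 ≈ 1.44520329464, so A ≈ 251,465.3733.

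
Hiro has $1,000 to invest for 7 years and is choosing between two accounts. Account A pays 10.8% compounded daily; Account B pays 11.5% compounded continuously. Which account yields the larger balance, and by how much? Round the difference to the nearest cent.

Account A growth factor: (1 + 0.108/365)^2555 ≈ 2.129502055; balance ≈ 2,129.5021.
Account B growth factor: e^(0.115·7) = e^0.805 ≈ 2.236696499; balance ≈ 2,236.6965.
Account B is larger by 107.1944.

Account B, by $107.19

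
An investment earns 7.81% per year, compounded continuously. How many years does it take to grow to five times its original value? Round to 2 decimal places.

20.61 years

e^(0.0781t) = 5, so 0.0781t = ln 5 ≈ 1.6094.
t ≈ 1.6094/0.0781 ≈ 20.6074.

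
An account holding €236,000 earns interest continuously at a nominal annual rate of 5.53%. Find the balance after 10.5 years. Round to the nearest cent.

€421,779.14

A = P·e^(rt) = 236,000·e^(0.0553·10.5) = 236,000·e^0.58065.
e^0.58065 ≈ 1.78719973311, so A ≈ 421,779.1370.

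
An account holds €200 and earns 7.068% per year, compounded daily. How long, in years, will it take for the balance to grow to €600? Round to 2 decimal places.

15.54 years

(1 + 0.000193644)^(365t) = 600/200 = 3.
365t·ln(1 + 0.000193644) = ln(3); 365t = 1.0986/0.000193625 ≈ 5673.9150.
t ≈ 15.5450 years.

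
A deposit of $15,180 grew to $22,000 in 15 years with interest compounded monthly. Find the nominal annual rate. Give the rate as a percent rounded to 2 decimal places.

2.48%

The 180-period growth factor is 22,000/15,180 = 1.44928.
r/12 = 1.44928^(1/180) − 1 ≈ 0.00206359, so r ≈ 12·0.00206359 = 2.47631%.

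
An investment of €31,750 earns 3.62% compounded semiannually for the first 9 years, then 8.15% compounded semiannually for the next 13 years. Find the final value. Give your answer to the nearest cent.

Phase 1: 31,750·(1 + 0.0181)^18 ≈ 43,850.2025.
Phase 2: 43,850.2025·(1 + 0.04075)^26 ≈ 123,873.5295.

€123,873.53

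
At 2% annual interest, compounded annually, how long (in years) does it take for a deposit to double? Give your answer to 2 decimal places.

(1 + 0.02)^t = 2.
t = ln 2 / ln(1 + 0.02) ≈ 0.69315/0.0198026 ≈ 35.0028.

35.00 years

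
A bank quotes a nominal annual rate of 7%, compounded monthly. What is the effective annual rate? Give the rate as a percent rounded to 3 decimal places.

7.229%

EAR = (1 + 7%/12)^12 − 1 = (1 + 0.00583333)^12 − 1.
(1 + 0.00583333)^12 ≈ 1.07229, so EAR ≈ 7.22901%.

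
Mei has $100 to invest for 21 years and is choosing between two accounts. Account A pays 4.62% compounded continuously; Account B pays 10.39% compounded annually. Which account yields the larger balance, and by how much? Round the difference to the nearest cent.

Account B, by $533.27

A: e^(0.0462·21) = e^0.9702 ≈ 2.6384721, so 100 × 2.6384721 ≈ 263.8472.
B: (1 + 0.1039)^21 ≈ 7.97121274, so 100 × 7.97121274 ≈ 797.1213.
Difference ≈ 533.2741 in favor of B.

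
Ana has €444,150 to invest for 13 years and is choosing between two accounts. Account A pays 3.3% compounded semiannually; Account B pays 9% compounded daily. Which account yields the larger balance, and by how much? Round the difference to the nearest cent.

Account A growth factor: (1 + 0.0165)^26 ≈ 1.53035419137; balance ≈ 679,706.8141.
Account B growth factor: (1 + 0.09/365)^4745 ≈ 3.221527987019; balance ≈ 1,430,841.6554.
Account B is larger by 751,134.8413.

Account B, by €751,134.84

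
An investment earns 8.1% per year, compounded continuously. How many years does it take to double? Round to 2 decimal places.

8.56 years

e^(0.081t) = 2, so 0.081t = ln 2 ≈ 0.69315.
t ≈ 0.69315/0.081 ≈ 8.5574.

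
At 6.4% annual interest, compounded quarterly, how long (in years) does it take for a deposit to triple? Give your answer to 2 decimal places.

17.30 years

(1 + 0.016)^(4t) = 3.
4t = ln 3 / ln(1 + 0.016) ≈ 1.0986/0.0158733 ≈ 69.2111.
t ≈ 17.3028.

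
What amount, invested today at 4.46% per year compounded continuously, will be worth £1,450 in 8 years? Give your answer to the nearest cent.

£1,014.87

P = A·e^(−rt) = 1,450·e^(−0.3568).
e^(−0.3568) ≈ 0.6999124662, so P ≈ 1,014.8731.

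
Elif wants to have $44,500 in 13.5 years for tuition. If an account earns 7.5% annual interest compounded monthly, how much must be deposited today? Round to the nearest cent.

$16,218.30

Periodic rate = 7.5%/12 = 0.00625; 162 periods.
P = 44,500/(1 + 0.00625)^162 ≈ 44,500/2.743814374 ≈ 16,218.2983.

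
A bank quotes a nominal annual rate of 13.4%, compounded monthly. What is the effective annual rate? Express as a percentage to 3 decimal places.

14.254%

One year is 12 periods at 0.0111667 each: (1 + 0.0111667)^12 ≈ 1.142544.
EAR = 1.142544 − 1 ≈ 14.25440%.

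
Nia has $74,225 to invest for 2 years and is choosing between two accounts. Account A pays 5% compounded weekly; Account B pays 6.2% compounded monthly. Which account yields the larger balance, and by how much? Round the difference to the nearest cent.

Account B, by $1,969.69

A: (1 + 0.05/52)^104 ≈ 1.1051178202, so 74,225 × 1.1051178202 ≈ 82,027.3702.
B: (1 + 0.062/12)^24 ≈ 1.1316545505, so 74,225 × 1.1316545505 ≈ 83,997.0590.
Difference ≈ 1,969.6888 in favor of B.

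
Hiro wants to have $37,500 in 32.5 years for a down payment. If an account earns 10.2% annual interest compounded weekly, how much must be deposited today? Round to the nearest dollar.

$1,367

Periodic rate = 10.2%/52 = 0.00196154; 1690 periods.
P = 37,500/(1 + 0.102/52)^1690 ≈ 37,500/27.433173572 ≈ 1,366.9581.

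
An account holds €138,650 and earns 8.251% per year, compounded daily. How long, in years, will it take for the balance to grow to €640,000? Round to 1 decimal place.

18.5 years

(1 + 0.000226055)^(365t) = 640,000/138,650 = 4.6159.
365t·ln(1 + 0.000226055) = ln(4.6159); 365t = 1.5295/0.000226029 ≈ 6766.8915.
t ≈ 18.5394 years.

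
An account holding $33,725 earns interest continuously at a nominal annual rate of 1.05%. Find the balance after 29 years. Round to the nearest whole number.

$45,729

A = P·e^(rt) = 33,725·e^(0.0105·29) = 33,725·e^0.3045.
e^0.3045 ≈ 1.3559468601, so A ≈ 45,729.3079.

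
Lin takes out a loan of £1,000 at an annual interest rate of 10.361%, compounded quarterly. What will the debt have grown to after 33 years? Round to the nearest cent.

Growth factor = (1 + 0.0259025)^132 ≈ 29.241768495.
A ≈ 1,000 × 29.241768495 ≈ 29,241.7685.

£29,241.77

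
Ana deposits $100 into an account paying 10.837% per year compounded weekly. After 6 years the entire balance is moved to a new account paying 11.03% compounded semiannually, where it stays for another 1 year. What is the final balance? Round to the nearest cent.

Phase 1: 100·(1 + 0.10837/52)^312 ≈ 191.4666.
Phase 2: 191.4666·(1 + 0.05515)^2 ≈ 213.1678.

$213.17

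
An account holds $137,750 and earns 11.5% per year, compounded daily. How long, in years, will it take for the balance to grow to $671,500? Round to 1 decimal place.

We need (1 + 0.000315068)^(365t) = 4.8748, so 365t = ln 4.8748 / ln 1.000315 ≈ 5028.5038.
t ≈ 5028.5038/365 = 13.7767 years.

13.8 years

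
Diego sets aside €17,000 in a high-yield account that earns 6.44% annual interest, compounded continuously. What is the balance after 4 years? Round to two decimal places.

A = P·e^(rt) = 17,000·e^(0.0644·4) = 17,000·e^0.2576.
e^0.2576 ≈ 1.2938211866, so A ≈ 21,994.9602.

€21,994.96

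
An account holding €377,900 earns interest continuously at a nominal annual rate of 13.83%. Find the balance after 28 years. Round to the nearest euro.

A = P·e^(rt) = 377,900·e^(0.1383·28) = 377,900·e^3.8724.
e^3.8724 ≈ 48.057585992011, so A ≈ 18,160,961.7464.

€18,160,962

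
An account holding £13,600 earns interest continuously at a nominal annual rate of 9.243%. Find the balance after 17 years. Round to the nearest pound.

A = P·e^(rt) = 13,600·e^(0.09243·17) = 13,600·e^1.57131.
e^1.57131 ≈ 4.8129490291, so A ≈ 65,456.1068.

£65,456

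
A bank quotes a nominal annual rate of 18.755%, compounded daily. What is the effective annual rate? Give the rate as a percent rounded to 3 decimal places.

One year is 365 periods at 0.000513836 each: (1 + 0.000513836)^365 ≈ 1.206232.
EAR = 1.206232 − 1 ≈ 20.62325%.

20.623%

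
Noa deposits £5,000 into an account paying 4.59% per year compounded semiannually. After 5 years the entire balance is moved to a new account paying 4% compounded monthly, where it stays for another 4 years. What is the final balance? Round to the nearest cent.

£7,360.13

Phase 1: 5,000·(1 + 0.02295)^10 ≈ 6,273.5602.
Phase 2: 6,273.5602·(1 + 0.04/12)^48 ≈ 7,360.1325.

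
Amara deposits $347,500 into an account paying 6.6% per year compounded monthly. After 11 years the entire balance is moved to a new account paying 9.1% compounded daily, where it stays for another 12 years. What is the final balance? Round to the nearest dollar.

After 11 years at 6.6%: 347,500 × 2.062689658087 ≈ 716,784.6562.
Then 12 years at 9.1%: 716,784.6562 × 2.979822981567 ≈ 2,135,891.3913.

$2,135,891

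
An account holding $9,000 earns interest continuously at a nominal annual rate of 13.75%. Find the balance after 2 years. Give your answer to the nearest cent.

A = P·e^(rt) = 9,000·e^(0.1375·2) = 9,000·e^0.275.
e^0.275 ≈ 1.3165306749, so A ≈ 11,848.7761.

$11,848.78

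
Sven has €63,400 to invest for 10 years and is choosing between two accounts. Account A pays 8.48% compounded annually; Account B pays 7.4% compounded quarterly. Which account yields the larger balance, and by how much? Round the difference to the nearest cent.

Account A, by €11,095.51

A: (1 + 0.0848)^10 ≈ 2.25681918589, so 63,400 × 2.25681918589 ≈ 143,082.3364.
B: (1 + 0.0185)^40 ≈ 2.08181116533, so 63,400 × 2.08181116533 ≈ 131,986.8279.
Difference ≈ 11,095.5085 in favor of A.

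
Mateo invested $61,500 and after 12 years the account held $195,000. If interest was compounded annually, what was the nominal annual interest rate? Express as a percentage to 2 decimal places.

(1 + r)^12 = 195,000/61,500 = 3.17073.
1 + r = 3.17073^(1/12) ≈ 1.100939, so r ≈ 0.100939.
r ≈ 10.09391%.

10.09%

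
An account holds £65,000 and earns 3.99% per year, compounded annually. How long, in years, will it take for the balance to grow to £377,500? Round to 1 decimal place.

We need (1 + 0.0399)^t = 5.8077, so t = ln 5.8077 / ln 1.0399 ≈ 44.9637.

45.0 years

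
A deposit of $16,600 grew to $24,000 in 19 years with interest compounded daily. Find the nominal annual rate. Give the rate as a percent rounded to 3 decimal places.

1.940%

The 6935-period growth factor is 24,000/16,600 = 1.44578.
r/365 = 1.44578^(1/6935) − 1 ≈ 0.0000531595, so r ≈ 365·0.0000531595 = 1.94032%.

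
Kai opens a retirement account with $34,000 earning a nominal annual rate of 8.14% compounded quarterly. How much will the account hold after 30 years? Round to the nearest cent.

Periodic rate = 8.14%/4 = 0.02035; periods = 4·30 = 120.
A = 34,000·(1 + 0.02035)^120 ≈ 34,000·11.217607961 ≈ 381,398.6707.

$381,398.67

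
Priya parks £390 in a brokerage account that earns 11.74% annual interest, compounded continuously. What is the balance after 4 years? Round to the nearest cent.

£623.75

A = P·e^(rt) = 390·e^(0.1174·4) = 390·e^0.4696.
e^0.4696 ≈ 1.59935432, so A ≈ 623.7482.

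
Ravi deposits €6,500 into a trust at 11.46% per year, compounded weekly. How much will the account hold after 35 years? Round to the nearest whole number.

Growth factor = (1 + 0.1146/52)^1820 ≈ 54.958956959.
A ≈ 6,500 × 54.958956959 ≈ 357,233.2202.

€357,233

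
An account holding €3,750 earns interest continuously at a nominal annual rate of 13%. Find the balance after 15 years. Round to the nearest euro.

A = P·e^(rt) = 3,750·e^(0.13·15) = 3,750·e^1.95.
e^1.95 ≈ 7.0286875806, so A ≈ 26,357.5784.

€26,358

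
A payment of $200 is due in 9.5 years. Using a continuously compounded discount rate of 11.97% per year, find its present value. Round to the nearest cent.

$64.15

P = A·e^(−rt) = 200·e^(−1.13715).
e^(−1.13715) ≈ 0.320731806, so P ≈ 64.1464.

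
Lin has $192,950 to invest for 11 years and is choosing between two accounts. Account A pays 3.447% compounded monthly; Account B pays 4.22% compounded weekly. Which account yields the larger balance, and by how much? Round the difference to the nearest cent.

Account B, by $25,115.18

A: (1 + 0.0028725)^132 ≈ 1.46027745848, so 192,950 × 1.46027745848 ≈ 281,760.5356.
B: (1 + 0.0422/52)^572 ≈ 1.59044164811, so 192,950 × 1.59044164811 ≈ 306,875.7160.
Difference ≈ 25,115.1804 in favor of B.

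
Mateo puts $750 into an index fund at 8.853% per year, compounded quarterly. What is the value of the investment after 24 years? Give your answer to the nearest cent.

$6,134.12

Periodic rate = 8.853%/4 = 0.0221325; periods = 4·24 = 96.
A = 750·(1 + 0.0221325)^96 ≈ 750·8.178825744 ≈ 6,134.1193.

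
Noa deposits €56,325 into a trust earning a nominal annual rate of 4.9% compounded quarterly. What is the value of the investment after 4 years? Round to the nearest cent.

Growth factor = (1 + 0.01225)^16 ≈ 1.2150791454.
A ≈ 56,325 × 1.2150791454 ≈ 68,439.3329.

€68,439.33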